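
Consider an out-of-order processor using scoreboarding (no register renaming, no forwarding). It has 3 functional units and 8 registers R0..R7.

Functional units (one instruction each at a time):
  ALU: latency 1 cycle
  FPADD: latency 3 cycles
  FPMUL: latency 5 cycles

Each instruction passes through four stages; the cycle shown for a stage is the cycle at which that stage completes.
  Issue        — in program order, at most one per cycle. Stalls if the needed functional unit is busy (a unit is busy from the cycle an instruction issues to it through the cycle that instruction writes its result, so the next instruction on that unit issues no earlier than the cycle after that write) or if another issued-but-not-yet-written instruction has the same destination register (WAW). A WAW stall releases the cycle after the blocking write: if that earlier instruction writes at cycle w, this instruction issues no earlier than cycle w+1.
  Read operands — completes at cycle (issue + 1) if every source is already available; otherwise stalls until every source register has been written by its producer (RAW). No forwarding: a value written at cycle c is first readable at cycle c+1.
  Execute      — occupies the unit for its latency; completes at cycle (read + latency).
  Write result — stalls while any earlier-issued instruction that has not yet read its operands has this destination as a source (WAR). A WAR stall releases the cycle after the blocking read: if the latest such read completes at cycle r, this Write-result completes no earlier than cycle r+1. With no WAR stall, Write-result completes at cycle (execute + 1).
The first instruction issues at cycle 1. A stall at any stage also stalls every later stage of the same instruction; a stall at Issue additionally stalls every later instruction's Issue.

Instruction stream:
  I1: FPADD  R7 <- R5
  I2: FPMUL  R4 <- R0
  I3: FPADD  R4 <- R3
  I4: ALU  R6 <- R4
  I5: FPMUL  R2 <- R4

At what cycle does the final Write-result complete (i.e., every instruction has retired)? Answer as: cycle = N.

cycle 1: issue I1 (FPADD)
cycle 2: I1 read-ops · issue I2 (FPMUL)
cycle 3: I2 read-ops
cycle 5: I1 finished on FPADD
cycle 6: I1→R7
cycle 8: I2 finished on FPMUL
cycle 9: I2→R4
cycle 10: issue I3 (FPADD)
cycle 11: I3 read-ops · issue I4 (ALU)
cycle 12: issue I5 (FPMUL)
cycle 14: I3 finished on FPADD
cycle 15: I3→R4
cycle 16: I4 read-ops · I5 read-ops
cycle 17: I4 finished on ALU
cycle 18: I4→R6
cycle 21: I5 finished on FPMUL
cycle 22: I5→R2

cycle = 22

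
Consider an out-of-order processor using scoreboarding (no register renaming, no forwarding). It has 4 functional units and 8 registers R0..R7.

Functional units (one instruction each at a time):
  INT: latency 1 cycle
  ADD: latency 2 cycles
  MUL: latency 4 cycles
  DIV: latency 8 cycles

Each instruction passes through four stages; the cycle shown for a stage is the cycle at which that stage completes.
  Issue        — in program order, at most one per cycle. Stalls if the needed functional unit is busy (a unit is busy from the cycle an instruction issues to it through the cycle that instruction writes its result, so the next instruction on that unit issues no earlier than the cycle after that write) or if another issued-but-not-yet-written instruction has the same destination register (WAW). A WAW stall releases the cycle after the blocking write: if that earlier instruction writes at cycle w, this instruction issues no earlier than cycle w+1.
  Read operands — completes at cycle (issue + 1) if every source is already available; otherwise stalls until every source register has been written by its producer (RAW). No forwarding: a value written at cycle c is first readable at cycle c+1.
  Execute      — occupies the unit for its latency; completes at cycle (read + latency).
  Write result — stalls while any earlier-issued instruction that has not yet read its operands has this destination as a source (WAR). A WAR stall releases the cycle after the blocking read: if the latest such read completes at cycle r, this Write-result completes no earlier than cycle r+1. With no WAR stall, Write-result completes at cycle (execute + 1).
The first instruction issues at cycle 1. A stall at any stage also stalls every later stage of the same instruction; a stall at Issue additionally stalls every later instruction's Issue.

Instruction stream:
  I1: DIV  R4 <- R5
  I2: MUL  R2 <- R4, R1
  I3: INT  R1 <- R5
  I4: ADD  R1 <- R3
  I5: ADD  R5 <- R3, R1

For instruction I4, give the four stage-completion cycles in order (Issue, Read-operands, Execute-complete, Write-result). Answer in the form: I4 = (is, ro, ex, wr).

  I1 | 1 | 2 | 10 | 11
  I2 | 2 | 12 | 16 | 17   RAW R4: wait I1 write@11
  I3 | 3 | 4 | 5 | 13   WAR R1: wait I2 read@12
  I4 | 14 | 15 | 17 | 18   WAW R1: wait I3 write@13
  I5 | 19 | 20 | 22 | 23   struct: ADD busy until I4 writes@18

I4 = (14, 15, 17, 18)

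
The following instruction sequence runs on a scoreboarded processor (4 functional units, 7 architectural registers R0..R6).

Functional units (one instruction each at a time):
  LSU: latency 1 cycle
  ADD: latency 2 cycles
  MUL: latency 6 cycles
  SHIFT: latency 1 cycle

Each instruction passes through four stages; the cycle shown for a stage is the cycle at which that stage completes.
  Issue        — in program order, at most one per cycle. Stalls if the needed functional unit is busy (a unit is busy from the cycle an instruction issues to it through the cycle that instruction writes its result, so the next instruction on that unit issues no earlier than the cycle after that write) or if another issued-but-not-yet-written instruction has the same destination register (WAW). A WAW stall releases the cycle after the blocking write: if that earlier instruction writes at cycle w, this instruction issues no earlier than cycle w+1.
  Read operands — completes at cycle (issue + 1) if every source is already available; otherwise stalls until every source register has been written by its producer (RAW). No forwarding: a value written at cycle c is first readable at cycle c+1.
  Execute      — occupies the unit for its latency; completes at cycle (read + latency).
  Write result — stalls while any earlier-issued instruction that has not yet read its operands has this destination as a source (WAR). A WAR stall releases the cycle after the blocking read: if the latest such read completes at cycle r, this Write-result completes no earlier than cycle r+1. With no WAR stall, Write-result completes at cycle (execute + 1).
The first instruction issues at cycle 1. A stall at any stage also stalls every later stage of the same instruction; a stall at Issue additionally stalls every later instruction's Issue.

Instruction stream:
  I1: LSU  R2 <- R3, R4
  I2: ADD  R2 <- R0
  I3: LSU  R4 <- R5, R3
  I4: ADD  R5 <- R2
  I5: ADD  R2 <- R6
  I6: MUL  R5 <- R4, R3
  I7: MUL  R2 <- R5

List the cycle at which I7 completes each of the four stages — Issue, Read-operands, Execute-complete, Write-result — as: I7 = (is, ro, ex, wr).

I7 = (25, 26, 32, 33)

[I1] 1/2/3/4
[I2] 5/6/8/9  (WAW R2: wait I1 write@4)
[I3] 6/7/8/9
[I4] 10/11/13/14  (struct: ADD busy until I2 writes@9)
[I5] 15/16/18/19  (struct: ADD busy until I4 writes@14)
[I6] 16/17/23/24
[I7] 25/26/32/33  (struct: MUL busy until I6 writes@24)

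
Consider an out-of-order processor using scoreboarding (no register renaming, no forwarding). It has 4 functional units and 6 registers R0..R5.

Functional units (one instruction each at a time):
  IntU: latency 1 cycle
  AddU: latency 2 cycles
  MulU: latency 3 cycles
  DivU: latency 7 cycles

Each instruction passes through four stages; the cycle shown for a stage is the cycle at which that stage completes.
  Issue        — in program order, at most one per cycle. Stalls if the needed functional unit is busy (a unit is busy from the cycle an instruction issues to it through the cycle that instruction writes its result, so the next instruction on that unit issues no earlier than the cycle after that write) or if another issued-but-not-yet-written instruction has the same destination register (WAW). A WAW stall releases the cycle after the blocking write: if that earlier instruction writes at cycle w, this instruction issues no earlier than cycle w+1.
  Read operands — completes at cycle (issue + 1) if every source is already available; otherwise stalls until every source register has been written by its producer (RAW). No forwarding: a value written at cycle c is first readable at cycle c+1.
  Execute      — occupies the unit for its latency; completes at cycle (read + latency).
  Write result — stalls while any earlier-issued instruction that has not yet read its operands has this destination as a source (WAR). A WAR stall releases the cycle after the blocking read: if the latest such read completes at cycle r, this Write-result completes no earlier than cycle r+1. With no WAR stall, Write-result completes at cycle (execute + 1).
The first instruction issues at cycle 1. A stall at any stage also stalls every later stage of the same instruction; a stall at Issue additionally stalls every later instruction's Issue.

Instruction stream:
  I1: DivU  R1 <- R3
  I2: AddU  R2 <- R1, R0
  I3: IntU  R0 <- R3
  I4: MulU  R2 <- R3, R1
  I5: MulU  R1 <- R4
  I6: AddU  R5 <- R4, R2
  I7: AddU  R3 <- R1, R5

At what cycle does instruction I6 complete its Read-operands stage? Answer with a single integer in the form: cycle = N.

cycle = 23

I1: IS=1 RO=2 EX=9 WR=10
I2: IS=2 RO=11 EX=13 WR=14  [RAW R1: wait I1 write@10]
I3: IS=3 RO=4 EX=5 WR=12  [WAR R0: wait I2 read@11]
I4: IS=15 RO=16 EX=19 WR=20  [WAW R2: wait I2 write@14]
I5: IS=21 RO=22 EX=25 WR=26  [struct: MulU busy until I4 writes@20]
I6: IS=22 RO=23 EX=25 WR=26
I7: IS=27 RO=28 EX=30 WR=31  [struct: AddU busy until I6 writes@26]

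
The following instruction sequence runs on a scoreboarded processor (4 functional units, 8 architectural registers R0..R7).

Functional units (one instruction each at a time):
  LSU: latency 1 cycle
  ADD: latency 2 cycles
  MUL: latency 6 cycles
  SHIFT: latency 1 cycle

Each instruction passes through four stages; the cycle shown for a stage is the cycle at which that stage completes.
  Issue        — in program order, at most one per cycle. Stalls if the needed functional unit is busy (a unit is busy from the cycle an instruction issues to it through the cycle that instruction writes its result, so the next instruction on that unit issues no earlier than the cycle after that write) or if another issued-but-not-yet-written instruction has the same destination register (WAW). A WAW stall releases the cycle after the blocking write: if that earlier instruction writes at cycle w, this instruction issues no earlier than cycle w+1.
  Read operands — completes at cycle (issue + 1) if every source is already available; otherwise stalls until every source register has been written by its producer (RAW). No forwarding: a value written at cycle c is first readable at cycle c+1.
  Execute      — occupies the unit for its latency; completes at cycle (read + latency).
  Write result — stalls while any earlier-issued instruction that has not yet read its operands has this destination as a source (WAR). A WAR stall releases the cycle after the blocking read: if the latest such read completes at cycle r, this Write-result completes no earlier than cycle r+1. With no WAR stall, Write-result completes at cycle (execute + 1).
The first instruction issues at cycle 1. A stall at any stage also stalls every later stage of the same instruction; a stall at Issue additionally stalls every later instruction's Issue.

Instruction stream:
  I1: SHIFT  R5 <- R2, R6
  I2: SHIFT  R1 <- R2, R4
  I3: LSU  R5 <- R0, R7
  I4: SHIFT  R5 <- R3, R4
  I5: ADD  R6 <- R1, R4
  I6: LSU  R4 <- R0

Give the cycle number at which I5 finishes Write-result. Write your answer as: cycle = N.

c1: I1 dispatched to SHIFT
c2: I1 operands ready
c3: I1 complete
c4: R5←I1
c5: I2 dispatched to SHIFT
c6: I2 operands ready; I3 dispatched to LSU
c7: I2 complete; I3 operands ready
c8: R1←I2; I3 complete
c9: R5←I3
c10: I4 dispatched to SHIFT
c11: I4 operands ready; I5 dispatched to ADD
c12: I4 complete; I5 operands ready; I6 dispatched to LSU
c13: R5←I4; I6 operands ready
c14: I5 complete; I6 complete
c15: R6←I5; R4←I6

cycle = 15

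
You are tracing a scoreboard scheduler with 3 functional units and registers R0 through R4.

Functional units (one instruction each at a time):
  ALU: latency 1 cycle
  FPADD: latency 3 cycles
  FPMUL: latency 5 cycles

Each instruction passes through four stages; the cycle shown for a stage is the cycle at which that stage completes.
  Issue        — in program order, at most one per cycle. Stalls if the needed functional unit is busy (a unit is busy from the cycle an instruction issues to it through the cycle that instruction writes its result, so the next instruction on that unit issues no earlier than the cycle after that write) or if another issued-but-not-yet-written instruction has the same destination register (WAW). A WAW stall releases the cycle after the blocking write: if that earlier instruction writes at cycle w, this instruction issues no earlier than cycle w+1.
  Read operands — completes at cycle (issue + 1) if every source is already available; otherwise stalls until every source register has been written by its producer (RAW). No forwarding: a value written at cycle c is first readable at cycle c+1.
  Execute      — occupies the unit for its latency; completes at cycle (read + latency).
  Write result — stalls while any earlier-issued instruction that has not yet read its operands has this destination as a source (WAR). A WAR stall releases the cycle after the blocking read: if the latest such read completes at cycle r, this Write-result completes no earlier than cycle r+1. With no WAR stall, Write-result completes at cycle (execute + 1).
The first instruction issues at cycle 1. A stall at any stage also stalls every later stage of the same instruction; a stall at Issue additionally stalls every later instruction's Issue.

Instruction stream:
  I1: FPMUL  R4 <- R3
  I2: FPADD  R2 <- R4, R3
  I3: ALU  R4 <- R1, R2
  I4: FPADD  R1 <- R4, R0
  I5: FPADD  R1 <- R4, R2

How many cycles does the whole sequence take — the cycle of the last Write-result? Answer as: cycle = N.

[I1] 1/2/7/8
[I2] 2/9/12/13  (RAW R4: wait I1 write@8)
[I3] 9/14/15/16  (WAW R4: wait I1 write@8; RAW R2: wait I2 write@13)
[I4] 14/17/20/21  (struct: FPADD busy until I2 writes@13; RAW R4: wait I3 write@16)
[I5] 22/23/26/27  (struct: FPADD busy until I4 writes@21)

cycle = 27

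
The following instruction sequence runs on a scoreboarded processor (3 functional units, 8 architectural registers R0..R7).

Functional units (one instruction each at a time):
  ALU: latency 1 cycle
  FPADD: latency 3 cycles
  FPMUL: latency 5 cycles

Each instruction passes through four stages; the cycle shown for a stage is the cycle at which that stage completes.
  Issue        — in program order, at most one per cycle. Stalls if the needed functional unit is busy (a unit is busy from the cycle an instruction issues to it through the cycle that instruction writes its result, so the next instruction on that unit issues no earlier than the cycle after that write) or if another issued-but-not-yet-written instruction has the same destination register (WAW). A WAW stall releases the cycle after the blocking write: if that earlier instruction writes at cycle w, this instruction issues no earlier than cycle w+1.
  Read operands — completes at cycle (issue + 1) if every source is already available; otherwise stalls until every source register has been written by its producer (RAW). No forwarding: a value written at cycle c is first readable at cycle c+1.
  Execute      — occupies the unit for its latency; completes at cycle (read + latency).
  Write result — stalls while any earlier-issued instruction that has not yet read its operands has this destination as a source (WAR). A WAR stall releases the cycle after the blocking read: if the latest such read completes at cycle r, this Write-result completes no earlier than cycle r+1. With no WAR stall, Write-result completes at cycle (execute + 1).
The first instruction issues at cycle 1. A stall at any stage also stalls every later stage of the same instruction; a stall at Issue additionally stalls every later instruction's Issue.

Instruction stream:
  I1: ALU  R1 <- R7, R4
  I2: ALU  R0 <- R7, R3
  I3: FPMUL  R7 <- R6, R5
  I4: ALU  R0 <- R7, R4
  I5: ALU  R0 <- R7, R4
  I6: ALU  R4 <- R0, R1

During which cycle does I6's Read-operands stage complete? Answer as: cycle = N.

cycle = 22

cycle 1: I1→ALU
cycle 2: I1 RO
cycle 3: I1 EX
cycle 4: I1 WR R1
cycle 5: I2→ALU
cycle 6: I2 RO; I3→FPMUL
cycle 7: I2 EX; I3 RO
cycle 8: I2 WR R0
cycle 9: I4→ALU
cycle 12: I3 EX
cycle 13: I3 WR R7
cycle 14: I4 RO
cycle 15: I4 EX
cycle 16: I4 WR R0
cycle 17: I5→ALU
cycle 18: I5 RO
cycle 19: I5 EX
cycle 20: I5 WR R0
cycle 21: I6→ALU
cycle 22: I6 RO
cycle 23: I6 EX
cycle 24: I6 WR R4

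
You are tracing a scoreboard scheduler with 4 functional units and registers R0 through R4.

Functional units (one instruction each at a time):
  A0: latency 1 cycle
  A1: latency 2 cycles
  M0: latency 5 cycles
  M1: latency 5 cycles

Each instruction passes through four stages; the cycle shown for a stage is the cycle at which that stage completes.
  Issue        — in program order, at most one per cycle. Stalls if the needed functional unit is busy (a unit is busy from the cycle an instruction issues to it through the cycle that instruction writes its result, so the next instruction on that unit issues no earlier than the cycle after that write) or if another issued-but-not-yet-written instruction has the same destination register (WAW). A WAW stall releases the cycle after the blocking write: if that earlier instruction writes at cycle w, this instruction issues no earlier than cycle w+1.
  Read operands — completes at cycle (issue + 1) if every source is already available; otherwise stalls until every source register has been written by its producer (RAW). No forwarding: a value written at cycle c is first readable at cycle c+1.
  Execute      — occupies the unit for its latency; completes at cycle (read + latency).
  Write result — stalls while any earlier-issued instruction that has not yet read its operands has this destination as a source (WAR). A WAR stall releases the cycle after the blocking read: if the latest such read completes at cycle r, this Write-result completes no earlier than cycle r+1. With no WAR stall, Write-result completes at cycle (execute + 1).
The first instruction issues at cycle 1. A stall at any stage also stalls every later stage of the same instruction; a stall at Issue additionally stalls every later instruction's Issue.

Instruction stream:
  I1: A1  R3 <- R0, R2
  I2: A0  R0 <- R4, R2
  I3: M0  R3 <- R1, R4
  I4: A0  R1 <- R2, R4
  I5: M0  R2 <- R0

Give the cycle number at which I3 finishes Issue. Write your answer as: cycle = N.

cycle = 6

[1] I1→A1
[2] I1 RO; I2→A0
[3] I2 RO
[4] I1 EX; I2 EX
[5] I1 WR R3; I2 WR R0
[6] I3→M0
[7] I3 RO; I4→A0
[8] I4 RO
[9] I4 EX
[10] I4 WR R1
[12] I3 EX
[13] I3 WR R3
[14] I5→M0
[15] I5 RO
[20] I5 EX
[21] I5 WR R2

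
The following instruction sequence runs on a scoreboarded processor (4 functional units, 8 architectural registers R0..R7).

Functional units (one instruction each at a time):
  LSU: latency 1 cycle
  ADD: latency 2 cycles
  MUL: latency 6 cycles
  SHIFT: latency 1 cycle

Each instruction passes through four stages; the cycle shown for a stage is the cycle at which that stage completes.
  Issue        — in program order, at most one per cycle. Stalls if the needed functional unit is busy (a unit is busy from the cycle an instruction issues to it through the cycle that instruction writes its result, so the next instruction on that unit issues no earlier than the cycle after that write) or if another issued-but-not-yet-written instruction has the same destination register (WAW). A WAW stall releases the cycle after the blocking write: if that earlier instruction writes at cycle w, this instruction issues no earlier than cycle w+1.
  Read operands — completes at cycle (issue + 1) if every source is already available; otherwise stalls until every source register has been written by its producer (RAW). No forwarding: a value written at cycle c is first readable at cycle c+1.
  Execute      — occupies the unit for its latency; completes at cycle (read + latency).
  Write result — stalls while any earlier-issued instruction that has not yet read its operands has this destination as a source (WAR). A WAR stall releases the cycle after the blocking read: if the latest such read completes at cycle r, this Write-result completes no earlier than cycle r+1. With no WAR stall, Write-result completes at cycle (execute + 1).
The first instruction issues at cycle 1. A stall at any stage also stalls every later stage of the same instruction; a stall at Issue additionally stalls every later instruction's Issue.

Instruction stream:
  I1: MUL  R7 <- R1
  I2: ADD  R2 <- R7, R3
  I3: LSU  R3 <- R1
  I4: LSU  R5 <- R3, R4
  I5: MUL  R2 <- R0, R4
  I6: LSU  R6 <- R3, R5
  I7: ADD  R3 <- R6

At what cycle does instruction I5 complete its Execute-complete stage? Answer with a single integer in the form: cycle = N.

t=1  I1 dispatched to MUL
t=2  I1 operands ready · I2 dispatched to ADD
t=3  I3 dispatched to LSU
t=4  I3 operands ready
t=5  I3 complete
t=8  I1 complete
t=9  R7←I1
t=10  I2 operands ready
t=11  R3←I3
t=12  I2 complete · I4 dispatched to LSU
t=13  R2←I2 · I4 operands ready
t=14  I4 complete · I5 dispatched to MUL
t=15  R5←I4 · I5 operands ready
t=16  I6 dispatched to LSU
t=17  I6 operands ready · I7 dispatched to ADD
t=18  I6 complete
t=19  R6←I6
t=20  I7 operands ready
t=21  I5 complete
t=22  R2←I5 · I7 complete
t=23  R3←I7

cycle = 21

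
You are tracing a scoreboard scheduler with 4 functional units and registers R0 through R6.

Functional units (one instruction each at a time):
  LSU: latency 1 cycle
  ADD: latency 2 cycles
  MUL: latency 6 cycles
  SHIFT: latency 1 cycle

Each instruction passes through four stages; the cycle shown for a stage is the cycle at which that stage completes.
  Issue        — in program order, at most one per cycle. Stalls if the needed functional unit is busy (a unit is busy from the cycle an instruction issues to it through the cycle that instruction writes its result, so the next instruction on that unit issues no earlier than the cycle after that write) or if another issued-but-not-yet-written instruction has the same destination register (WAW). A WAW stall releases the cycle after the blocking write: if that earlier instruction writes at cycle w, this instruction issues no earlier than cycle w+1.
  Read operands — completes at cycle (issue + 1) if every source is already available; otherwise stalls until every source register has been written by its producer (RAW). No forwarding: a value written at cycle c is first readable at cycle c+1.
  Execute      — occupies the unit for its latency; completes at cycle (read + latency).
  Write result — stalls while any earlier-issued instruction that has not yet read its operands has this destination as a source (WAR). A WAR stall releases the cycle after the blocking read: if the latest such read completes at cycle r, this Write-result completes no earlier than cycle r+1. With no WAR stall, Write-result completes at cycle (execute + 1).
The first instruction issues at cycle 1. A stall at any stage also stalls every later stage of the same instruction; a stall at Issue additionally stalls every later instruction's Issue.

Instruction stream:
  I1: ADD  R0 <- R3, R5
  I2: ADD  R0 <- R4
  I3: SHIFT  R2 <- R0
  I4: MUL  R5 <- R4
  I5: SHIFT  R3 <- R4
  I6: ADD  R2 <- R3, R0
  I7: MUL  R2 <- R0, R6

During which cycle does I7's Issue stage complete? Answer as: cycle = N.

1) issue 1, read 2, done 4, write 5
2) issue 6, read 7, done 9, write 10  <struct: ADD busy until I1 writes@5>
3) issue 7, read 11, done 12, write 13  <RAW R0: wait I2 write@10>
4) issue 8, read 9, done 15, write 16
5) issue 14, read 15, done 16, write 17  <struct: SHIFT busy until I3 writes@13>
6) issue 15, read 18, done 20, write 21  <RAW R3: wait I5 write@17>
7) issue 22, read 23, done 29, write 30  <WAW R2: wait I6 write@21>

cycle = 22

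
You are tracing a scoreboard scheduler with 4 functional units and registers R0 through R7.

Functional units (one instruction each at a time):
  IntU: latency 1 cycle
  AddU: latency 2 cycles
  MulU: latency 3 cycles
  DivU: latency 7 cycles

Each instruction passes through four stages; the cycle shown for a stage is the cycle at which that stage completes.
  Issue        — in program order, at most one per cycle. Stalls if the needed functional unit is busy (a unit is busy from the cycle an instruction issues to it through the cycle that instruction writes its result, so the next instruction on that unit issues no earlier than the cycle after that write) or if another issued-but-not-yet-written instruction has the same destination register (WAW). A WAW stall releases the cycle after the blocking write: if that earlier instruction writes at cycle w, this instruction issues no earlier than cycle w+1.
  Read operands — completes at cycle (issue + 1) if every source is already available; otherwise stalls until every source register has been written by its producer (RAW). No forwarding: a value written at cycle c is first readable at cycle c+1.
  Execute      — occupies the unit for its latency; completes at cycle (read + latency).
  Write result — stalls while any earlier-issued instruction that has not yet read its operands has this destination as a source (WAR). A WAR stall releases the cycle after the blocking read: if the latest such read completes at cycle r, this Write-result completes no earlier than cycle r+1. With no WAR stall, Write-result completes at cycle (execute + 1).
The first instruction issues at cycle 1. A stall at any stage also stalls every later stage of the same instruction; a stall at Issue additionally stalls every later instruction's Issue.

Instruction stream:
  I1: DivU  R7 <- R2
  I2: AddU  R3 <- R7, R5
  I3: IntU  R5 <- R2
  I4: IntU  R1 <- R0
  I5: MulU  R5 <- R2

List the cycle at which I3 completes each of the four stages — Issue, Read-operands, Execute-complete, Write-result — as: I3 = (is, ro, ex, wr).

cycle 1: issue I1 (DivU)
cycle 2: I1 read-ops, issue I2 (AddU)
cycle 3: issue I3 (IntU)
cycle 4: I3 read-ops
cycle 5: I3 finished on IntU
cycle 9: I1 finished on DivU
cycle 10: I1→R7
cycle 11: I2 read-ops
cycle 12: I3→R5
cycle 13: I2 finished on AddU, issue I4 (IntU)
cycle 14: I2→R3, I4 read-ops, issue I5 (MulU)
cycle 15: I4 finished on IntU, I5 read-ops
cycle 16: I4→R1
cycle 18: I5 finished on MulU
cycle 19: I5→R5

I3 = (3, 4, 5, 12)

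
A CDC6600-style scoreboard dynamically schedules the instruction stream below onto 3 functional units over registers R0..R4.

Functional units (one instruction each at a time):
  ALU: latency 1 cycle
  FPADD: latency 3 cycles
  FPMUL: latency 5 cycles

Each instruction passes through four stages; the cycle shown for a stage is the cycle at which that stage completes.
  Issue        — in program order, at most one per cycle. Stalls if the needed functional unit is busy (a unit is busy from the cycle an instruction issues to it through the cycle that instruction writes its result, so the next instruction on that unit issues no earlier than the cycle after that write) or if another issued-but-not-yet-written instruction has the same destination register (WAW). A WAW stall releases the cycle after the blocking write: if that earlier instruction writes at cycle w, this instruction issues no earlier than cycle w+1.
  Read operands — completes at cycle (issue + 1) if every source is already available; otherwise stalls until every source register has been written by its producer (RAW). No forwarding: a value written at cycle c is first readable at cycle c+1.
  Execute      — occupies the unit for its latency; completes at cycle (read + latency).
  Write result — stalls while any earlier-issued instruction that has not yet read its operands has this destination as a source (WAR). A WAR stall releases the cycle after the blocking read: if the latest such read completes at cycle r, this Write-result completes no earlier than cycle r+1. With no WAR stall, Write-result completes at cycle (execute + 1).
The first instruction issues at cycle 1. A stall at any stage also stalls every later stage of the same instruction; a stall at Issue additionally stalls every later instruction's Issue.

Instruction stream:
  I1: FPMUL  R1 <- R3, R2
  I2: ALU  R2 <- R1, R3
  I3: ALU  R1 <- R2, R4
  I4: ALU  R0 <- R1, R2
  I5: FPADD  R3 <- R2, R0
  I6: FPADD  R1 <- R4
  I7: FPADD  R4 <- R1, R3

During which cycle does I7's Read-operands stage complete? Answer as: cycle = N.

1) issue 1, read 2, done 7, write 8
2) issue 2, read 9, done 10, write 11  <RAW R1: wait I1 write@8>
3) issue 12, read 13, done 14, write 15  <struct: ALU busy until I2 writes@11>
4) issue 16, read 17, done 18, write 19  <struct: ALU busy until I3 writes@15>
5) issue 17, read 20, done 23, write 24  <RAW R0: wait I4 write@19>
6) issue 25, read 26, done 29, write 30  <struct: FPADD busy until I5 writes@24>
7) issue 31, read 32, done 35, write 36  <struct: FPADD busy until I6 writes@30>

cycle = 32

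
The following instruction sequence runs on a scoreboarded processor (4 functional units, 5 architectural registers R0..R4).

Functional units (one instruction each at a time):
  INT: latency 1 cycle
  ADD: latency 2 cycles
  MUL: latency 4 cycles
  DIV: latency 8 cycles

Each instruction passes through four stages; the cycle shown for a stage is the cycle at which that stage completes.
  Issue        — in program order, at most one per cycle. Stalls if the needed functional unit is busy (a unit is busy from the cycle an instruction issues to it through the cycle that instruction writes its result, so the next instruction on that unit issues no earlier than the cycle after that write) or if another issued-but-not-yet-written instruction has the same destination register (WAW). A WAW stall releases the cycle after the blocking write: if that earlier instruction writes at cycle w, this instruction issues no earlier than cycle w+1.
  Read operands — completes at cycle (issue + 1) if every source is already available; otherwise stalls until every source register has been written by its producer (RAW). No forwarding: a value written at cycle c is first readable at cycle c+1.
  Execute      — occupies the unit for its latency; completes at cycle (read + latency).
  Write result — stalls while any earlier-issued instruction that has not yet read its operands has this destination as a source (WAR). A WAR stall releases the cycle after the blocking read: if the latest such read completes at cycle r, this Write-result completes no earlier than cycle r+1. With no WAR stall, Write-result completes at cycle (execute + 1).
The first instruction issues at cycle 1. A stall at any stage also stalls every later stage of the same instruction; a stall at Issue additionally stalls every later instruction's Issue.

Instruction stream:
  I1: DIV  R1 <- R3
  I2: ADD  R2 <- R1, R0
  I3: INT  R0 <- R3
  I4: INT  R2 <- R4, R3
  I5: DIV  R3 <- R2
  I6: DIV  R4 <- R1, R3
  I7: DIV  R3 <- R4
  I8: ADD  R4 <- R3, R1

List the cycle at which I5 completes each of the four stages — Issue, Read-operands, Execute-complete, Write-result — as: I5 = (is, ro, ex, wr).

1) issue 1, read 2, done 10, write 11
2) issue 2, read 12, done 14, write 15  <RAW R1: wait I1 write@11>
3) issue 3, read 4, done 5, write 13  <WAR R0: wait I2 read@12>
4) issue 16, read 17, done 18, write 19  <WAW R2: wait I2 write@15>
5) issue 17, read 20, done 28, write 29  <RAW R2: wait I4 write@19>
6) issue 30, read 31, done 39, write 40  <struct: DIV busy until I5 writes@29>
7) issue 41, read 42, done 50, write 51  <struct: DIV busy until I6 writes@40>
8) issue 42, read 52, done 54, write 55  <RAW R3: wait I7 write@51>

I5 = (17, 20, 28, 29)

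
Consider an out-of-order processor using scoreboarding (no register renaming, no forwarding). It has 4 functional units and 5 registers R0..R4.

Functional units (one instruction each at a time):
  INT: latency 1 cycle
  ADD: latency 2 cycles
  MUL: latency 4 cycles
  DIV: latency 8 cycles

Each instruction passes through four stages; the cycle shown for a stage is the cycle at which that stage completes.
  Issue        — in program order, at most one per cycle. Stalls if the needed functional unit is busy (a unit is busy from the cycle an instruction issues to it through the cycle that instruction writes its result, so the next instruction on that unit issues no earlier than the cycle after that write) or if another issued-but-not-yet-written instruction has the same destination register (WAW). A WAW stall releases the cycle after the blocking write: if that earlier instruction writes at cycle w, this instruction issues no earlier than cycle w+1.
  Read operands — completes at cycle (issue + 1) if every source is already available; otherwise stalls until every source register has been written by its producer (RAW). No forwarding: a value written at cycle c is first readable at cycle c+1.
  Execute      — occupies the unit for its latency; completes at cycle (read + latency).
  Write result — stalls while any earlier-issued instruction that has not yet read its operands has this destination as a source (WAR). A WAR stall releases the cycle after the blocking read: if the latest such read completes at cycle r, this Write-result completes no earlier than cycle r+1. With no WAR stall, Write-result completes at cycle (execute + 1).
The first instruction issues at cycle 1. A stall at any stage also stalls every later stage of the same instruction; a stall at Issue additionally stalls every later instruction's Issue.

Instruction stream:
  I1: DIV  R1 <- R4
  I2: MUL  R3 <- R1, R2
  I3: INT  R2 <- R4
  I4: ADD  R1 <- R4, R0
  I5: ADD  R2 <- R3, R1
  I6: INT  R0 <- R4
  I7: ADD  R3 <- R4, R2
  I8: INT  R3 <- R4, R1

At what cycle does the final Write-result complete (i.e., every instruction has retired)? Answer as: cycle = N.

[1] issue I1 (DIV)
[2] I1 read-ops; issue I2 (MUL)
[3] issue I3 (INT)
[4] I3 read-ops
[5] I3 finished on INT
[10] I1 finished on DIV
[11] I1→R1
[12] I2 read-ops; issue I4 (ADD)
[13] I3→R2; I4 read-ops
[15] I4 finished on ADD
[16] I2 finished on MUL; I4→R1
[17] I2→R3; issue I5 (ADD)
[18] I5 read-ops; issue I6 (INT)
[19] I6 read-ops
[20] I5 finished on ADD; I6 finished on INT
[21] I5→R2; I6→R0
[22] issue I7 (ADD)
[23] I7 read-ops
[25] I7 finished on ADD
[26] I7→R3
[27] issue I8 (INT)
[28] I8 read-ops
[29] I8 finished on INT
[30] I8→R3

cycle = 30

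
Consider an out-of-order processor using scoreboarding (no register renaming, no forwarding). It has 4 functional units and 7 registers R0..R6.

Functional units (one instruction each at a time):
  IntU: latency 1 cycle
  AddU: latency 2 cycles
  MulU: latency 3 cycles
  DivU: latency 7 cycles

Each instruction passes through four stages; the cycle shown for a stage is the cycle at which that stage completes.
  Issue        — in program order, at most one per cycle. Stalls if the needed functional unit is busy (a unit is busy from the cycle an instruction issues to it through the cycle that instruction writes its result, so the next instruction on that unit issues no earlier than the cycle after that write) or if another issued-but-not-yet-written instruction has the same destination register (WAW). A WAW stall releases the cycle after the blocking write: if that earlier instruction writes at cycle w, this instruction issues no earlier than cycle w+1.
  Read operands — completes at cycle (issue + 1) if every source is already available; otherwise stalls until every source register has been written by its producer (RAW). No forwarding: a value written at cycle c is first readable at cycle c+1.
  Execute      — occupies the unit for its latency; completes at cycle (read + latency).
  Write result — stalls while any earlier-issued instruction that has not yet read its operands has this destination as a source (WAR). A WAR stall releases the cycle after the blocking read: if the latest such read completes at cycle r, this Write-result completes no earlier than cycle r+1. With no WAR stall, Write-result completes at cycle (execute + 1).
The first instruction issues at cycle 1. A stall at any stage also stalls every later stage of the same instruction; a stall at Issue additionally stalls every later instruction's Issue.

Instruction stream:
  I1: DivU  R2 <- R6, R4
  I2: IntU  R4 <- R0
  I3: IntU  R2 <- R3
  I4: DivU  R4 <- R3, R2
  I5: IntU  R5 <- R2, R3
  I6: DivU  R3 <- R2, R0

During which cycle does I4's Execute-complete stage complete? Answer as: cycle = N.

cycle = 22

[1] I1 issues→DivU
[2] I1 reads, I2 issues→IntU
[3] I2 reads
[4] I2 exec-done
[5] I2 writes R4
[9] I1 exec-done
[10] I1 writes R2
[11] I3 issues→IntU
[12] I3 reads, I4 issues→DivU
[13] I3 exec-done
[14] I3 writes R2
[15] I4 reads, I5 issues→IntU
[16] I5 reads
[17] I5 exec-done
[18] I5 writes R5
[22] I4 exec-done
[23] I4 writes R4
[24] I6 issues→DivU
[25] I6 reads
[32] I6 exec-done
[33] I6 writes R3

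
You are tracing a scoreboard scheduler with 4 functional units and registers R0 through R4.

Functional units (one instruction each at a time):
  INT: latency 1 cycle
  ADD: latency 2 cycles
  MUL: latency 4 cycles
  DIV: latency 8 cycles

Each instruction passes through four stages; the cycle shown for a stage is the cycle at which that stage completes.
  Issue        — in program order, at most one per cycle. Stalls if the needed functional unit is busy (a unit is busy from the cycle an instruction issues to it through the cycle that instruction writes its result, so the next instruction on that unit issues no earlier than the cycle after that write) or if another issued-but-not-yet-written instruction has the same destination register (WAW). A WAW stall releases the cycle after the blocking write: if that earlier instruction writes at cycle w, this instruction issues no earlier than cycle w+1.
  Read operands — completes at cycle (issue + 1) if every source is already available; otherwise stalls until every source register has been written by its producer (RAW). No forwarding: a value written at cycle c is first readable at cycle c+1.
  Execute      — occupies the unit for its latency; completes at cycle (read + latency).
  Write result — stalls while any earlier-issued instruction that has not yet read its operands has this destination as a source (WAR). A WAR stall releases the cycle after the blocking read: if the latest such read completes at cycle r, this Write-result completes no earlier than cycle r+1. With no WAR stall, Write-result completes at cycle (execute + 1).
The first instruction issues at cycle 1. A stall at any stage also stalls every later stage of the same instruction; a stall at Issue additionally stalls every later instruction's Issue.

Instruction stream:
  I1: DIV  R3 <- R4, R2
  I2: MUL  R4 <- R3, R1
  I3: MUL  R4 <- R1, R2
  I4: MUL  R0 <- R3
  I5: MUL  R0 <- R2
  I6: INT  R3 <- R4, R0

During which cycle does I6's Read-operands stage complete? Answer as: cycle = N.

cycle = 39

I1  is:1  ro:2  ex:10  wr:11
I2  is:2  ro:12  ex:16  wr:17  — RAW R3: wait I1 write@11
I3  is:18  ro:19  ex:23  wr:24  — struct: MUL busy until I2 writes@17
I4  is:25  ro:26  ex:30  wr:31  — struct: MUL busy until I3 writes@24
I5  is:32  ro:33  ex:37  wr:38  — struct: MUL busy until I4 writes@31
I6  is:33  ro:39  ex:40  wr:41  — RAW R0: wait I5 write@38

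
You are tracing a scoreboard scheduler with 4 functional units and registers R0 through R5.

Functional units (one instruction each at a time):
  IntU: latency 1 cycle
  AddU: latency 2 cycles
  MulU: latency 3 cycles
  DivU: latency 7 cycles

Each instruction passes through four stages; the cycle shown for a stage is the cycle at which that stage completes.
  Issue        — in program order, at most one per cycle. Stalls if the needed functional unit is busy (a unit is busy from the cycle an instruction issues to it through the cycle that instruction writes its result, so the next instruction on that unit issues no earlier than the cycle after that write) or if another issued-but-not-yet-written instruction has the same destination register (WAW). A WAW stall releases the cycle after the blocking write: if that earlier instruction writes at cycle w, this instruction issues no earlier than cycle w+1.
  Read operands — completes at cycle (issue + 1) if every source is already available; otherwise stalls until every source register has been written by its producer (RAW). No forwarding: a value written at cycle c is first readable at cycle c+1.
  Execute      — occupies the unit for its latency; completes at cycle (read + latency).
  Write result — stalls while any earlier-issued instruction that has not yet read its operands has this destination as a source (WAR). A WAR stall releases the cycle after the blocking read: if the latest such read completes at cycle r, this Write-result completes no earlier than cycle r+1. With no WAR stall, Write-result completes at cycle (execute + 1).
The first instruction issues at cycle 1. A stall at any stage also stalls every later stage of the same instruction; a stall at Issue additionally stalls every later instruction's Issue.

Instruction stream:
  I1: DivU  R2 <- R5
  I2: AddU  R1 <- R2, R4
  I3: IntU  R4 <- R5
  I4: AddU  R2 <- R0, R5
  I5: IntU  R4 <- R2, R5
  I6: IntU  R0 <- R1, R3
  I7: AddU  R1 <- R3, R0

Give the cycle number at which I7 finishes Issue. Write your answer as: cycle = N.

  I1 | 1 | 2 | 9 | 10
  I2 | 2 | 11 | 13 | 14   RAW R2: wait I1 write@10
  I3 | 3 | 4 | 5 | 12   WAR R4: wait I2 read@11
  I4 | 15 | 16 | 18 | 19   struct: AddU busy until I2 writes@14
  I5 | 16 | 20 | 21 | 22   RAW R2: wait I4 write@19
  I6 | 23 | 24 | 25 | 26   struct: IntU busy until I5 writes@22
  I7 | 24 | 27 | 29 | 30   RAW R0: wait I6 write@26

cycle = 24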